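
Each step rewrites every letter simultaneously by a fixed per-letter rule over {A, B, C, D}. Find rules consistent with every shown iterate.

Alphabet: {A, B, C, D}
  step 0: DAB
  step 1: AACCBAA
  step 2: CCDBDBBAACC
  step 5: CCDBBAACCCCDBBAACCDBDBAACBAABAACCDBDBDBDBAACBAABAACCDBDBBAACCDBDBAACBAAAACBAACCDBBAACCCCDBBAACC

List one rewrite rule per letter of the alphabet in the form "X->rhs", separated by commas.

  step 1 ⇒ step 2: AACCBAA ⇒ C·C·DB·DB·BAA·C·C
    A ↦ C
    B ↦ BAA
    C ↦ DB
  step 0 ⇒ step 1: DAB ⇒ AAC·C·BAA
    D ↦ AAC

A->C, B->BAA, C->DB, D->AAC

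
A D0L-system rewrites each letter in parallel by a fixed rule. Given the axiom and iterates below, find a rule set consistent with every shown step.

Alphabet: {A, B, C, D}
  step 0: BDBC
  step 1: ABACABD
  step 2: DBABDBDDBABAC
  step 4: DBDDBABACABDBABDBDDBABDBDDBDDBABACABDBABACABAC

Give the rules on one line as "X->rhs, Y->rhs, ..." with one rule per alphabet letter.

A->DB, B->AB, C->D, D->AC

  step 1 ⇒ step 2: ABACABD ⇒ DB·AB·DB·D·DB·AB·AC
    A ↦ DB
    B ↦ AB
    C ↦ D
    D ↦ AC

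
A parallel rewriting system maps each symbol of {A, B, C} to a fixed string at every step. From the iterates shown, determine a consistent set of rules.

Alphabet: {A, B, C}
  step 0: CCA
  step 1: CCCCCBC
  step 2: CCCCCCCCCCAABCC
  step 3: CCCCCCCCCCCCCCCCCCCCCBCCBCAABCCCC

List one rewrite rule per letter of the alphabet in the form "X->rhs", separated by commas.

A->CBC, B->AAB, C->CC

  step 2 ⇒ step 3: CCCCCCCCCCAABCC ⇒ CC·CC·CC·CC·CC·CC·CC·CC·CC·CC·CBC·CBC·AAB·CC·CC
    A ↦ CBC
    B ↦ AAB
    C ↦ CC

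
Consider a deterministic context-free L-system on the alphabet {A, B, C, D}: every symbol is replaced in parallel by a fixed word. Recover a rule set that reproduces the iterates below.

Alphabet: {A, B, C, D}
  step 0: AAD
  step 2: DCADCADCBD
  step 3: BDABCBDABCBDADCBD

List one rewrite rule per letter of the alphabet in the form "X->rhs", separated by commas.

  step 2 ⇒ step 3: DCADCADCBD ⇒ BD·A·BC·BD·A·BC·BD·A·DC·BD
    A ↦ BC
    B ↦ DC
    C ↦ A
    D ↦ BD

A->BC, B->DC, C->A, D->BD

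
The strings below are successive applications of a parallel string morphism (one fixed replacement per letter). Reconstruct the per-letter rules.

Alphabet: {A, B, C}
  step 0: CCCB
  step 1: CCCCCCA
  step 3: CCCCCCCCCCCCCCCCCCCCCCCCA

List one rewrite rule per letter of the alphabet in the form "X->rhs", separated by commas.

A->B, B->A, C->CC

  step 0 ⇒ step 1: CCCB ⇒ CC·CC·CC·A
    B ↦ A
    C ↦ CC
    A ↦ B  (constrained at step 1)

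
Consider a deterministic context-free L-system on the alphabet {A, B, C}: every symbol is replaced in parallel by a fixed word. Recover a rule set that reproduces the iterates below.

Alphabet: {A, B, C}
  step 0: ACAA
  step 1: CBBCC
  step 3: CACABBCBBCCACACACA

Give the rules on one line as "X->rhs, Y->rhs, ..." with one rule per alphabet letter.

  step 0 ⇒ step 1: ACAA ⇒ C·BB·C·C
    A ↦ C
    C ↦ BB
    B ↦ CA  (constrained at step 1)

A->C, B->CA, C->BB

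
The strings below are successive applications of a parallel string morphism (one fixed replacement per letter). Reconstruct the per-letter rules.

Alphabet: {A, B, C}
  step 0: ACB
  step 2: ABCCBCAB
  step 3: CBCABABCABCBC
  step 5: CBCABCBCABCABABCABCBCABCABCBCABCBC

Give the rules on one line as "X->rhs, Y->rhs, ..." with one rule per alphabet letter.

  step 2 ⇒ step 3: ABCCBCAB ⇒ CB·C·AB·AB·C·AB·CB·C
    A ↦ CB
    B ↦ C
    C ↦ AB

A->CB, B->C, C->AB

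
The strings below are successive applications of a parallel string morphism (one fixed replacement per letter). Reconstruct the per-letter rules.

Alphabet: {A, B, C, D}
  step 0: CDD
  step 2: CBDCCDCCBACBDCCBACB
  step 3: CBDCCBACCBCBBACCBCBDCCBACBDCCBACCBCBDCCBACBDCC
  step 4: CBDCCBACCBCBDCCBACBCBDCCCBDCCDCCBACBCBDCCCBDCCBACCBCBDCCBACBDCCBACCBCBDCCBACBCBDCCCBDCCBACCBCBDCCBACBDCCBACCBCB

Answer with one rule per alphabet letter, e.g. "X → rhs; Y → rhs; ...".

  step 3 ⇒ step 4: CBDCCBACCBCBBACCBCBDCCBACBDCCBACCBCBDCCBACBDCC ⇒ CB·DCC·BAC·CB·CB·DCC·BA·CB·CB·DCC·CB·DCC·DCC·BA·CB·CB·DCC·CB·DCC·BAC·CB·CB·DCC·BA·CB·DCC·BAC·CB·CB·DCC·BA·CB·CB·DCC·CB·DCC·BAC·CB·CB·DCC·BA·CB·DCC·BAC·CB·CB
    A ↦ BA
    B ↦ DCC
    C ↦ CB
    D ↦ BAC

A->BA, B->DCC, C->CB, D->BAC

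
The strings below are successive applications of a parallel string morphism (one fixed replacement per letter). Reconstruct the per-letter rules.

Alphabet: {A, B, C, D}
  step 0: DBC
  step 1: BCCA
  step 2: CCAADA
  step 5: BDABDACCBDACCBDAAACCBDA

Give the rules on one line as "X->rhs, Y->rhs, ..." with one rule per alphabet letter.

A->DA, B->CC, C->A, D->B

  step 1 ⇒ step 2: BCCA ⇒ CC·A·A·DA
    A ↦ DA
    B ↦ CC
    C ↦ A
  step 0 ⇒ step 1: DBC ⇒ B·CC·A
    D ↦ B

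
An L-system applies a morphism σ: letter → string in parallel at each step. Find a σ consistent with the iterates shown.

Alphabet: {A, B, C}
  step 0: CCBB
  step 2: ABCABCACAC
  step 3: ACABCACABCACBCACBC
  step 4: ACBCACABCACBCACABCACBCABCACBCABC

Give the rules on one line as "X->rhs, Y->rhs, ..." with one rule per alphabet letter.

  step 3 ⇒ step 4: ACABCACABCACBCACBC ⇒ AC·BC·AC·A·BC·AC·BC·AC·A·BC·AC·BC·A·BC·AC·BC·A·BC
    A ↦ AC
    B ↦ A
    C ↦ BC

A->AC, B->A, C->BC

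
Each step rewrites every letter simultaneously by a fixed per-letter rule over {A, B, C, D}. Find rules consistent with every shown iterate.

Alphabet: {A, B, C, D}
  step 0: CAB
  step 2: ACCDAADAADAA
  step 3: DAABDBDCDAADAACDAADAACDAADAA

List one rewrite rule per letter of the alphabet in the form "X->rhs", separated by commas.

A->DAA, B->A, C->BD, D->C

  step 2 ⇒ step 3: ACCDAADAADAA ⇒ DAA·BD·BD·C·DAA·DAA·C·DAA·DAA·C·DAA·DAA
    A ↦ DAA
    C ↦ BD
    D ↦ C
    B ↦ A  (constrained at step 0)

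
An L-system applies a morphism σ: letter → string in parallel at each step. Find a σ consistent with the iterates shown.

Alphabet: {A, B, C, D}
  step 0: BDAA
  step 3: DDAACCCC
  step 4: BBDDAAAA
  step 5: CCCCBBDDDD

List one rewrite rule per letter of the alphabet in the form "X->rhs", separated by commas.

A->D, B->CC, C->A, D->B

  step 4 ⇒ step 5: BBDDAAAA ⇒ CC·CC·B·B·D·D·D·D
    A ↦ D
    B ↦ CC
    D ↦ B
  step 3 ⇒ step 4: DDAACCCC ⇒ B·B·D·D·A·A·A·A
    C ↦ A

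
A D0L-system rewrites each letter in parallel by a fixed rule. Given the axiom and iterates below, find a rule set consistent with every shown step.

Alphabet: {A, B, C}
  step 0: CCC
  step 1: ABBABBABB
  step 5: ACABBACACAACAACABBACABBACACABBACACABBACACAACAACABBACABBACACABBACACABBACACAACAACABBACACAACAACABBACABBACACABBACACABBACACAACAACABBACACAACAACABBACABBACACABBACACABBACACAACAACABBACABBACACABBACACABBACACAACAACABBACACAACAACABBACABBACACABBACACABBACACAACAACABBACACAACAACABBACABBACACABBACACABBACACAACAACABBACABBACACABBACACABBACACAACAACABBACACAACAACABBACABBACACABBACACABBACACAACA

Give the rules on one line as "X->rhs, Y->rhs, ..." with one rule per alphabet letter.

  step 0 ⇒ step 1: CCC ⇒ ABB·ABB·ABB
    C ↦ ABB
    A ↦ AC  (constrained at step 1)
    B ↦ ACA  (constrained at step 1)

A->AC, B->ACA, C->ABB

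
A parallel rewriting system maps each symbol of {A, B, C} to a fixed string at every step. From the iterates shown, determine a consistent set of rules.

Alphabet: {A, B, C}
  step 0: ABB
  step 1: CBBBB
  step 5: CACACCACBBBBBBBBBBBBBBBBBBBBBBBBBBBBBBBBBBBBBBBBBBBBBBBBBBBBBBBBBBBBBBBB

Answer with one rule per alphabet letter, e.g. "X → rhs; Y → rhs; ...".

  step 0 ⇒ step 1: ABB ⇒ C·BB·BB
    A ↦ C
    B ↦ BB
    C ↦ AC  (constrained at step 1)

A->C, B->BB, C->AC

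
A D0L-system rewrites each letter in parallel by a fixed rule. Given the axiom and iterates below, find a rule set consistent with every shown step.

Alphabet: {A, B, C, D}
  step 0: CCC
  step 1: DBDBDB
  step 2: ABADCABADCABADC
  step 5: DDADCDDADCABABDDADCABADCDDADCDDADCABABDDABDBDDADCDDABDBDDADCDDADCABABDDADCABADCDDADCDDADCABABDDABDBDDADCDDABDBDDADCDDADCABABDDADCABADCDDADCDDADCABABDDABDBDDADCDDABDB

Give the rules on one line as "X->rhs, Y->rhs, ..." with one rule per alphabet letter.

  step 1 ⇒ step 2: DBDBDB ⇒ AB·ADC·AB·ADC·AB·ADC
    B ↦ ADC
    D ↦ AB
    A ↦ DD  (constrained at step 2)
  step 0 ⇒ step 1: CCC ⇒ DB·DB·DB
    C ↦ DB

A->DD, B->ADC, C->DB, D->AB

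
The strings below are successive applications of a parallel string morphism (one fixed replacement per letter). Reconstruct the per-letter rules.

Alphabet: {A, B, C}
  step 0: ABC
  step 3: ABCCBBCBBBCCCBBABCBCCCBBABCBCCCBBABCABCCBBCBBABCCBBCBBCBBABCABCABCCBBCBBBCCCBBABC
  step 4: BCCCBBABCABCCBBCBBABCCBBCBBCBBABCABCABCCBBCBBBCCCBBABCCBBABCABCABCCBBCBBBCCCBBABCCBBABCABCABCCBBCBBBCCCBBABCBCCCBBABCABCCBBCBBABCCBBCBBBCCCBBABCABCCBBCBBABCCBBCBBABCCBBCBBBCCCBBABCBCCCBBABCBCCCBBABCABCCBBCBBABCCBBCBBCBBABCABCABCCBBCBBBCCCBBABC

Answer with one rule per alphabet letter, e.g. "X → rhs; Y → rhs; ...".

A->BCC, B->CBB, C->ABC

  step 3 ⇒ step 4: ABCCBBCBBBCCCBBABCBCCCBBABCBCCCBBABCABCCBBCBBABCCBBCBBCBBABCABCABCCBBCBBBCCCBBABC ⇒ BCC·CBB·ABC·ABC·CBB·CBB·ABC·CBB·CBB·CBB·ABC·ABC·ABC·CBB·CBB·BCC·CBB·ABC·CBB·ABC·ABC·ABC·CBB·CBB·BCC·CBB·ABC·CBB·ABC·ABC·ABC·CBB·CBB·BCC·CBB·ABC·BCC·CBB·ABC·ABC·CBB·CBB·ABC·CBB·CBB·BCC·CBB·ABC·ABC·CBB·CBB·ABC·CBB·CBB·ABC·CBB·CBB·BCC·CBB·ABC·BCC·CBB·ABC·BCC·CBB·ABC·ABC·CBB·CBB·ABC·CBB·CBB·CBB·ABC·ABC·ABC·CBB·CBB·BCC·CBB·ABC
    A ↦ BCC
    B ↦ CBB
    C ↦ ABC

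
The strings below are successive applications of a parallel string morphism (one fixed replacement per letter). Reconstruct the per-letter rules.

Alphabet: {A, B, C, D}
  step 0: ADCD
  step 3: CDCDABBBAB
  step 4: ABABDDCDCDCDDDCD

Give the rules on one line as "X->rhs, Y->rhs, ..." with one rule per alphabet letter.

A->DD, B->CD, C->A, D->B

  step 3 ⇒ step 4: CDCDABBBAB ⇒ A·B·A·B·DD·CD·CD·CD·DD·CD
    A ↦ DD
    B ↦ CD
    C ↦ A
    D ↦ B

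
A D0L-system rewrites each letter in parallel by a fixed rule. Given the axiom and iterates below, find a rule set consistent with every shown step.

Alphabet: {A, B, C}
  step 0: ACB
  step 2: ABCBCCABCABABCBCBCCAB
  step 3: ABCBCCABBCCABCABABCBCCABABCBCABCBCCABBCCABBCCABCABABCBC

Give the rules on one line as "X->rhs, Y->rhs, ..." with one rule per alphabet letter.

A->ABC, B->BC, C->CAB

  step 2 ⇒ step 3: ABCBCCABCABABCBCBCCAB ⇒ ABC·BC·CAB·BC·CAB·CAB·ABC·BC·CAB·ABC·BC·ABC·BC·CAB·BC·CAB·BC·CAB·CAB·ABC·BC
    A ↦ ABC
    B ↦ BC
    C ↦ CAB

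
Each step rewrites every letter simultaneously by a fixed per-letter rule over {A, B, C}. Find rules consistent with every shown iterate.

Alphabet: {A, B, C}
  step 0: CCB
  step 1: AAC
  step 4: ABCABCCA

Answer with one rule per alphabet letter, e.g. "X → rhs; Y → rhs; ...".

A->BC, B->C, C->A

  step 0 ⇒ step 1: CCB ⇒ A·A·C
    B ↦ C
    C ↦ A
    A ↦ BC  (constrained at step 1)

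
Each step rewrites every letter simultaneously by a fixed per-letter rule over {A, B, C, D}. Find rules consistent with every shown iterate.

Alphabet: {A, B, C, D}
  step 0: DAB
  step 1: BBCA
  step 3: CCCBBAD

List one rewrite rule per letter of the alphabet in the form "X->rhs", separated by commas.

  step 0 ⇒ step 1: DAB ⇒ BB·C·A
    A ↦ C
    B ↦ A
    D ↦ BB
    C ↦ AD  (constrained at step 1)

A->C, B->A, C->AD, D->BB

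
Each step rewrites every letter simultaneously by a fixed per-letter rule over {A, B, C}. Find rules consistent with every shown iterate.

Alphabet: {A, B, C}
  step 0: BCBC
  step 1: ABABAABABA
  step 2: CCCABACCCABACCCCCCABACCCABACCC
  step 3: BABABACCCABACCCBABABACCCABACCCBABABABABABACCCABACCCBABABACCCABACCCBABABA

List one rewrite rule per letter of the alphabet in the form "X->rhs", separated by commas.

A->CCC, B->ABA, C->BA

  step 2 ⇒ step 3: CCCABACCCABACCCCCCABACCCABACCC ⇒ BA·BA·BA·CCC·ABA·CCC·BA·BA·BA·CCC·ABA·CCC·BA·BA·BA·BA·BA·BA·CCC·ABA·CCC·BA·BA·BA·CCC·ABA·CCC·BA·BA·BA
    A ↦ CCC
    B ↦ ABA
    C ↦ BA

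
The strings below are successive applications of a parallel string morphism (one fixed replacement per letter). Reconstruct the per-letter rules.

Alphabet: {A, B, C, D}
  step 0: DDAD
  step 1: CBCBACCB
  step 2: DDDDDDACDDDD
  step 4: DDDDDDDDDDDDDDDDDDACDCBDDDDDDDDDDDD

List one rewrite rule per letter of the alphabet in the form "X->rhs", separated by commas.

  step 1 ⇒ step 2: CBCBACCB ⇒ D·DD·D·DD·AC·D·D·DD
    A ↦ AC
    B ↦ DD
    C ↦ D
  step 0 ⇒ step 1: DDAD ⇒ CB·CB·AC·CB
    D ↦ CB

A->AC, B->DD, C->D, D->CB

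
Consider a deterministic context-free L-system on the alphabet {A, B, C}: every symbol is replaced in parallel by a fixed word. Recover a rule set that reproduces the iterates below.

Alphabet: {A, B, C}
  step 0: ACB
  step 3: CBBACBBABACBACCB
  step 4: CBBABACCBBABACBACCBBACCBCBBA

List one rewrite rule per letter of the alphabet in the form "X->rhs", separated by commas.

  step 3 ⇒ step 4: CBBACBBABACBACCB ⇒ CB·BA·BA·C·CB·BA·BA·C·BA·C·CB·BA·C·CB·CB·BA
    A ↦ C
    B ↦ BA
    C ↦ CB

A->C, B->BA, C->CB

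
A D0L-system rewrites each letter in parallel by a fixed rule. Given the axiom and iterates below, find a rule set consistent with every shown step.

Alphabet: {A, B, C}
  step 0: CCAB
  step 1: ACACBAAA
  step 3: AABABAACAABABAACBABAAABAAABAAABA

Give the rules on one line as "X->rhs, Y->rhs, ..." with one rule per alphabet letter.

A->BA, B->AA, C->AC

  step 0 ⇒ step 1: CCAB ⇒ AC·AC·BA·AA
    A ↦ BA
    B ↦ AA
    C ↦ AC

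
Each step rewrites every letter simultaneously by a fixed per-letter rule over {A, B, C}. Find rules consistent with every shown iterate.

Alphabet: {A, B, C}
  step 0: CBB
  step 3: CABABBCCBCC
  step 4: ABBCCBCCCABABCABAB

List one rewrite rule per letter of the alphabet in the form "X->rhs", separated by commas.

A->BC, B->C, C->AB

  step 3 ⇒ step 4: CABABBCCBCC ⇒ AB·BC·C·BC·C·C·AB·AB·C·AB·AB
    A ↦ BC
    B ↦ C
    C ↦ AB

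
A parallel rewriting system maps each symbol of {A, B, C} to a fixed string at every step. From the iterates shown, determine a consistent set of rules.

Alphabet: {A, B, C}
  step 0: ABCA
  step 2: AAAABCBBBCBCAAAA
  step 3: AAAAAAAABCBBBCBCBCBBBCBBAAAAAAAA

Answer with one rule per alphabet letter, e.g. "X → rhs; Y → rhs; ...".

  step 2 ⇒ step 3: AAAABCBBBCBCAAAA ⇒ AA·AA·AA·AA·BC·BB·BC·BC·BC·BB·BC·BB·AA·AA·AA·AA
    A ↦ AA
    B ↦ BC
    C ↦ BB

A->AA, B->BC, C->BB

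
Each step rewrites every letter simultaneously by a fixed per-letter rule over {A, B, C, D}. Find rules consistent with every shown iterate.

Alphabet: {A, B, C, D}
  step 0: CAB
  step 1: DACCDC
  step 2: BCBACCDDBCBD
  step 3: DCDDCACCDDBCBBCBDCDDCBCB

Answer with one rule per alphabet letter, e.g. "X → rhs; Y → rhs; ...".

  step 2 ⇒ step 3: BCBACCDDBCBD ⇒ DC·D·DC·ACC·D·D·BCB·BCB·DC·D·DC·BCB
    A ↦ ACC
    B ↦ DC
    C ↦ D
    D ↦ BCB

A->ACC, B->DC, C->D, D->BCB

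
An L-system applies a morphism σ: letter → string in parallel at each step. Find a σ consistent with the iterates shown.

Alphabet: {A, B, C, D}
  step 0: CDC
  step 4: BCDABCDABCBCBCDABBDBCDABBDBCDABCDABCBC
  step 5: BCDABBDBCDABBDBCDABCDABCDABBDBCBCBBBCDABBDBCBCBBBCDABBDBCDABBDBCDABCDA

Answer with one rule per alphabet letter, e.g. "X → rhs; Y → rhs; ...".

A->D, B->BC, C->DA, D->BB

  step 4 ⇒ step 5: BCDABCDABCBCBCDABBDBCDABBDBCDABCDABCBC ⇒ BC·DA·BB·D·BC·DA·BB·D·BC·DA·BC·DA·BC·DA·BB·D·BC·BC·BB·BC·DA·BB·D·BC·BC·BB·BC·DA·BB·D·BC·DA·BB·D·BC·DA·BC·DA
    A ↦ D
    B ↦ BC
    C ↦ DA
    D ↦ BB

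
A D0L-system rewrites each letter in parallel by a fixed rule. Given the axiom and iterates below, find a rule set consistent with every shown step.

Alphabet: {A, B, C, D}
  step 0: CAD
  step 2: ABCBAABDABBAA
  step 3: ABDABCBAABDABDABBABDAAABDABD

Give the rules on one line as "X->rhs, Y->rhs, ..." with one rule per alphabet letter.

A->ABD, B->A, C->BCB, D->BB

  step 2 ⇒ step 3: ABCBAABDABBAA ⇒ ABD·A·BCB·A·ABD·ABD·A·BB·ABD·A·A·ABD·ABD
    A ↦ ABD
    B ↦ A
    C ↦ BCB
    D ↦ BB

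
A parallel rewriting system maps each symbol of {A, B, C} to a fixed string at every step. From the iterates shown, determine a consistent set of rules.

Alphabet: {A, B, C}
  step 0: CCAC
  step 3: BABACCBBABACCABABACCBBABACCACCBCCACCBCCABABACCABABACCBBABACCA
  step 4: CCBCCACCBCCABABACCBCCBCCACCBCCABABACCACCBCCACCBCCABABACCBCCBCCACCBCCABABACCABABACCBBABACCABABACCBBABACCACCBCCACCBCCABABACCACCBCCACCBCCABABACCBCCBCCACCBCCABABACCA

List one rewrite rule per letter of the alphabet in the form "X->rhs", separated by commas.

A->CCA, B->CCB, C->BA

  step 3 ⇒ step 4: BABACCBBABACCABABACCBBABACCACCBCCACCBCCABABACCABABACCBBABACCA ⇒ CCB·CCA·CCB·CCA·BA·BA·CCB·CCB·CCA·CCB·CCA·BA·BA·CCA·CCB·CCA·CCB·CCA·BA·BA·CCB·CCB·CCA·CCB·CCA·BA·BA·CCA·BA·BA·CCB·BA·BA·CCA·BA·BA·CCB·BA·BA·CCA·CCB·CCA·CCB·CCA·BA·BA·CCA·CCB·CCA·CCB·CCA·BA·BA·CCB·CCB·CCA·CCB·CCA·BA·BA·CCA
    A ↦ CCA
    B ↦ CCB
    C ↦ BA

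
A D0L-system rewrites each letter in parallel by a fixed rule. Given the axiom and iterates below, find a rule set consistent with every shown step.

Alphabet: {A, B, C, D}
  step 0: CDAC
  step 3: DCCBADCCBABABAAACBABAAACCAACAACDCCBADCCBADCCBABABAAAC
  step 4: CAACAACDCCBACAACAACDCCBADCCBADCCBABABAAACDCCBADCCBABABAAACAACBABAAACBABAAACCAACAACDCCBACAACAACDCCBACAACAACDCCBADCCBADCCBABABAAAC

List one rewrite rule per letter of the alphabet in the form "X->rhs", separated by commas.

A->BA, B->DCC, C->AAC, D->C

  step 3 ⇒ step 4: DCCBADCCBABABAAACBABAAACCAACAACDCCBADCCBADCCBABABAAAC ⇒ C·AAC·AAC·DCC·BA·C·AAC·AAC·DCC·BA·DCC·BA·DCC·BA·BA·BA·AAC·DCC·BA·DCC·BA·BA·BA·AAC·AAC·BA·BA·AAC·BA·BA·AAC·C·AAC·AAC·DCC·BA·C·AAC·AAC·DCC·BA·C·AAC·AAC·DCC·BA·DCC·BA·DCC·BA·BA·BA·AAC
    A ↦ BA
    B ↦ DCC
    C ↦ AAC
    D ↦ C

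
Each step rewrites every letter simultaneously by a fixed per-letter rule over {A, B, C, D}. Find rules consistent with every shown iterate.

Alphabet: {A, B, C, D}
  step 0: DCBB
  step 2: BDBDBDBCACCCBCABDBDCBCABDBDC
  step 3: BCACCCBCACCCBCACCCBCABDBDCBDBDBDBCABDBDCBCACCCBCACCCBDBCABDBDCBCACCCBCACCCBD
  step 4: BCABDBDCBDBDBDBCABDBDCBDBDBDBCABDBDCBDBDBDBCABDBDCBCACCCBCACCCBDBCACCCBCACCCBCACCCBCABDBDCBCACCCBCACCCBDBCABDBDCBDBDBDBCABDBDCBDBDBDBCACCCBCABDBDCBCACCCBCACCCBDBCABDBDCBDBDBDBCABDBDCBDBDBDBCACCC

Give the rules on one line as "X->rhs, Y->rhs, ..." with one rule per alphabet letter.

  step 3 ⇒ step 4: BCACCCBCACCCBCACCCBCABDBDCBDBDBDBCABDBDCBCACCCBCACCCBDBCABDBDCBCACCCBCACCCBD ⇒ BCA·BD·BDC·BD·BD·BD·BCA·BD·BDC·BD·BD·BD·BCA·BD·BDC·BD·BD·BD·BCA·BD·BDC·BCA·CCC·BCA·CCC·BD·BCA·CCC·BCA·CCC·BCA·CCC·BCA·BD·BDC·BCA·CCC·BCA·CCC·BD·BCA·BD·BDC·BD·BD·BD·BCA·BD·BDC·BD·BD·BD·BCA·CCC·BCA·BD·BDC·BCA·CCC·BCA·CCC·BD·BCA·BD·BDC·BD·BD·BD·BCA·BD·BDC·BD·BD·BD·BCA·CCC
    A ↦ BDC
    B ↦ BCA
    C ↦ BD
    D ↦ CCC

A->BDC, B->BCA, C->BD, D->CCC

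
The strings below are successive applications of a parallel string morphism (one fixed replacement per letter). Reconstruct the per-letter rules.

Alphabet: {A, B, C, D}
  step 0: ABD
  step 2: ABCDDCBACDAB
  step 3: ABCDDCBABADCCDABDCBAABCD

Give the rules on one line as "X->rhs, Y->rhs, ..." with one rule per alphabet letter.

A->AB, B->CD, C->DC, D->BA

  step 2 ⇒ step 3: ABCDDCBACDAB ⇒ AB·CD·DC·BA·BA·DC·CD·AB·DC·BA·AB·CD
    A ↦ AB
    B ↦ CD
    C ↦ DC
    D ↦ BA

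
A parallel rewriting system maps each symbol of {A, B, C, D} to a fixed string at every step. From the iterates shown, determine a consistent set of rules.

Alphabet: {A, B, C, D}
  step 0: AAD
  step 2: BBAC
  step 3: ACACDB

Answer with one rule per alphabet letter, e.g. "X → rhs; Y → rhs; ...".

  step 2 ⇒ step 3: BBAC ⇒ AC·AC·D·B
    A ↦ D
    B ↦ AC
    C ↦ B
    D ↦ B  (constrained at step 0)

A->D, B->AC, C->B, D->B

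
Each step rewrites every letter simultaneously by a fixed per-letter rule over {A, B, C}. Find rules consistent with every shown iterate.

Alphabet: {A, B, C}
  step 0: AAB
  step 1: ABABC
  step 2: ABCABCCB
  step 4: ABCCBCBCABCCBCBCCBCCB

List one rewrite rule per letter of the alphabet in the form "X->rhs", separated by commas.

A->AB, B->C, C->CB

  step 1 ⇒ step 2: ABABC ⇒ AB·C·AB·C·CB
    A ↦ AB
    B ↦ C
    C ↦ CB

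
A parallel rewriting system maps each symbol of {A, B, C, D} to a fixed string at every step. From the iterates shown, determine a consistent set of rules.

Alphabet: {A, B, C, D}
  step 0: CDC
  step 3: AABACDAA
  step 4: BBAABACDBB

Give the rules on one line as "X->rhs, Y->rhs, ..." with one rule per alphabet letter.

  step 3 ⇒ step 4: AABACDAA ⇒ B·B·AA·B·A·CD·B·B
    A ↦ B
    B ↦ AA
    C ↦ A
    D ↦ CD

A->B, B->AA, C->A, D->CD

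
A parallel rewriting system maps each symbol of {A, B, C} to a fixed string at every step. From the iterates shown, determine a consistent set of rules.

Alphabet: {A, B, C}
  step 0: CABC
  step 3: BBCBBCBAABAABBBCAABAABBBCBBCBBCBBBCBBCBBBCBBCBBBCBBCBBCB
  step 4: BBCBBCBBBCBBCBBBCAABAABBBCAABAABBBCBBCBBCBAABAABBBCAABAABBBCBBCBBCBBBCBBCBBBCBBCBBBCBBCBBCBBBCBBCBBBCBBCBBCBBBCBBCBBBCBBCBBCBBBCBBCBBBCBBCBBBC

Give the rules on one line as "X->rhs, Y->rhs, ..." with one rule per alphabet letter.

A->AAB, B->BBC, C->B

  step 3 ⇒ step 4: BBCBBCBAABAABBBCAABAABBBCBBCBBCBBBCBBCBBBCBBCBBBCBBCBBCB ⇒ BBC·BBC·B·BBC·BBC·B·BBC·AAB·AAB·BBC·AAB·AAB·BBC·BBC·BBC·B·AAB·AAB·BBC·AAB·AAB·BBC·BBC·BBC·B·BBC·BBC·B·BBC·BBC·B·BBC·BBC·BBC·B·BBC·BBC·B·BBC·BBC·BBC·B·BBC·BBC·B·BBC·BBC·BBC·B·BBC·BBC·B·BBC·BBC·B·BBC
    A ↦ AAB
    B ↦ BBC
    C ↦ B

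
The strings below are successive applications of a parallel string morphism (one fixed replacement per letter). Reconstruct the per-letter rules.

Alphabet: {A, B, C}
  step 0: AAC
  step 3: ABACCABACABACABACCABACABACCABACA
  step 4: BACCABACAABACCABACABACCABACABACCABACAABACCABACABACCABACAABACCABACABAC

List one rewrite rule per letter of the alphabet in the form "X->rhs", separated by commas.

A->BAC, B->CA, C->A

  step 3 ⇒ step 4: ABACCABACABACABACCABACABACCABACA ⇒ BAC·CA·BAC·A·A·BAC·CA·BAC·A·BAC·CA·BAC·A·BAC·CA·BAC·A·A·BAC·CA·BAC·A·BAC·CA·BAC·A·A·BAC·CA·BAC·A·BAC
    A ↦ BAC
    B ↦ CA
    C ↦ A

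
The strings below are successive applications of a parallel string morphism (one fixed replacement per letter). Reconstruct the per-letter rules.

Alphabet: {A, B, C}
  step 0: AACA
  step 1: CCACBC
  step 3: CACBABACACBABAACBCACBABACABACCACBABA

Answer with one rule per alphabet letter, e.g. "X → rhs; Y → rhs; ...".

  step 0 ⇒ step 1: AACA ⇒ C·C·ACB·C
    A ↦ C
    C ↦ ACB
    B ↦ ABA  (constrained at step 1)

A->C, B->ABA, C->ACB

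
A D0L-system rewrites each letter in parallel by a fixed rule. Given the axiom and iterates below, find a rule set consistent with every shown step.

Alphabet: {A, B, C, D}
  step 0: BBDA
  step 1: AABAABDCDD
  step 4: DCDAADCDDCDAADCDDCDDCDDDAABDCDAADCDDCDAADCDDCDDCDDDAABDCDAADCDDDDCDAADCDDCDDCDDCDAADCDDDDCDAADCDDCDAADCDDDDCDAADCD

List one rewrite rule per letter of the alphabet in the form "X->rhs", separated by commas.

  step 0 ⇒ step 1: BBDA ⇒ AAB·AAB·DCD·D
    A ↦ D
    B ↦ AAB
    D ↦ DCD
    C ↦ AA  (constrained at step 1)

A->D, B->AAB, C->AA, D->DCD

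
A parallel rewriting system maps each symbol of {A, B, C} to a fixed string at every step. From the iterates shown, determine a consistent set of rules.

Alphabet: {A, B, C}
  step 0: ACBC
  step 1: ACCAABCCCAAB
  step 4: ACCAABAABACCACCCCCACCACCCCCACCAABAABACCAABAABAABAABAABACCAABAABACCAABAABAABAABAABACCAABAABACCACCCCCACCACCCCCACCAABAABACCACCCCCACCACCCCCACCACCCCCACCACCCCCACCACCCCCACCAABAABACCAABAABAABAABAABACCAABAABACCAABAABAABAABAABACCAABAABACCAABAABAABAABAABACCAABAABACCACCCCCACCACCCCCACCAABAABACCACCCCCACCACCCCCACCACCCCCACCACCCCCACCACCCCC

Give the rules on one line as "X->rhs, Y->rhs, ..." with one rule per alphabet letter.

  step 0 ⇒ step 1: ACBC ⇒ ACC·AAB·CCC·AAB
    A ↦ ACC
    B ↦ CCC
    C ↦ AAB

A->ACC, B->CCC, C->AAB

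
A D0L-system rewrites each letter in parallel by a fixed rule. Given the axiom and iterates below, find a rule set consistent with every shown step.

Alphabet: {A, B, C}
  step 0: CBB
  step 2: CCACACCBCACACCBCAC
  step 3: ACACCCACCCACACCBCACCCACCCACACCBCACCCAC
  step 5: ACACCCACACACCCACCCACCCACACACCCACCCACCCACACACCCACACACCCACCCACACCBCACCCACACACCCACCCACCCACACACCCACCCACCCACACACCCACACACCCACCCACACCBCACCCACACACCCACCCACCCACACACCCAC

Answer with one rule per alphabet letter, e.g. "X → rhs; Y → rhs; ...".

A->CC, B->CBC, C->AC

  step 2 ⇒ step 3: CCACACCBCACACCBCAC ⇒ AC·AC·CC·AC·CC·AC·AC·CBC·AC·CC·AC·CC·AC·AC·CBC·AC·CC·AC
    A ↦ CC
    B ↦ CBC
    C ↦ AC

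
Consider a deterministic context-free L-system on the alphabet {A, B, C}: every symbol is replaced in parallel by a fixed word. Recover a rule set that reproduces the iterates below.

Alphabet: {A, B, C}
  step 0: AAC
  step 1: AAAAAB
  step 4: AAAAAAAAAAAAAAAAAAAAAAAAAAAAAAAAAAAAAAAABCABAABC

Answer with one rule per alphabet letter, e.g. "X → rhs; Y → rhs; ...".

A->AA, B->BC, C->AB

  step 0 ⇒ step 1: AAC ⇒ AA·AA·AB
    A ↦ AA
    C ↦ AB
    B ↦ BC  (constrained at step 1)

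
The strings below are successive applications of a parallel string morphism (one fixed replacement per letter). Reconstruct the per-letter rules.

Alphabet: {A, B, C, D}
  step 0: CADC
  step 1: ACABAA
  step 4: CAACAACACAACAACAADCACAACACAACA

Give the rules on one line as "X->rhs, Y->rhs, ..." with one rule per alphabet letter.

A->CA, B->AD, C->A, D->BA

  step 0 ⇒ step 1: CADC ⇒ A·CA·BA·A
    A ↦ CA
    C ↦ A
    D ↦ BA
    B ↦ AD  (constrained at step 1)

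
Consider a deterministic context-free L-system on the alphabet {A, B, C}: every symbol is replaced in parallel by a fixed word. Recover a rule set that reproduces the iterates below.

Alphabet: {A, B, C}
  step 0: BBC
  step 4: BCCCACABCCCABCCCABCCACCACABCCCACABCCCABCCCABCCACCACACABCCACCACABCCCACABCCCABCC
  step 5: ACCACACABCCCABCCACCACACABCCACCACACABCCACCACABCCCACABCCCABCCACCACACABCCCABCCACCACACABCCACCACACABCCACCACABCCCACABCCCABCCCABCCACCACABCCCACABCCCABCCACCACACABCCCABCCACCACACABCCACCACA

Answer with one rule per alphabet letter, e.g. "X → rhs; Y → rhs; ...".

A->BCC, B->AC, C->CA

  step 4 ⇒ step 5: BCCCACABCCCABCCCABCCACCACABCCCACABCCCABCCCABCCACCACACABCCACCACABCCCACABCCCABCC ⇒ AC·CA·CA·CA·BCC·CA·BCC·AC·CA·CA·CA·BCC·AC·CA·CA·CA·BCC·AC·CA·CA·BCC·CA·CA·BCC·CA·BCC·AC·CA·CA·CA·BCC·CA·BCC·AC·CA·CA·CA·BCC·AC·CA·CA·CA·BCC·AC·CA·CA·BCC·CA·CA·BCC·CA·BCC·CA·BCC·AC·CA·CA·BCC·CA·CA·BCC·CA·BCC·AC·CA·CA·CA·BCC·CA·BCC·AC·CA·CA·CA·BCC·AC·CA·CA
    A ↦ BCC
    B ↦ AC
    C ↦ CA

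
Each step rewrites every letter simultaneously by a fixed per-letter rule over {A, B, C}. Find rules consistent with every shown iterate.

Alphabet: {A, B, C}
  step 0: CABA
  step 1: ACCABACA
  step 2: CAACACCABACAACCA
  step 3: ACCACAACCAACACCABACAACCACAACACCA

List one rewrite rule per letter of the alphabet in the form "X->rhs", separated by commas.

A->CA, B->BA, C->AC

  step 2 ⇒ step 3: CAACACCABACAACCA ⇒ AC·CA·CA·AC·CA·AC·AC·CA·BA·CA·AC·CA·CA·AC·AC·CA
    A ↦ CA
    B ↦ BA
    C ↦ AC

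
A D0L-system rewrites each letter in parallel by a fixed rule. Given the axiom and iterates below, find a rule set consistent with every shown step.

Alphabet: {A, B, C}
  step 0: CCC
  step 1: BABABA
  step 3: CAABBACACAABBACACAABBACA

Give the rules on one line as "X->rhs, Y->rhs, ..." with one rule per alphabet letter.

A->CA, B->AB, C->BA

  step 0 ⇒ step 1: CCC ⇒ BA·BA·BA
    C ↦ BA
    A ↦ CA  (constrained at step 1)
    B ↦ AB  (constrained at step 1)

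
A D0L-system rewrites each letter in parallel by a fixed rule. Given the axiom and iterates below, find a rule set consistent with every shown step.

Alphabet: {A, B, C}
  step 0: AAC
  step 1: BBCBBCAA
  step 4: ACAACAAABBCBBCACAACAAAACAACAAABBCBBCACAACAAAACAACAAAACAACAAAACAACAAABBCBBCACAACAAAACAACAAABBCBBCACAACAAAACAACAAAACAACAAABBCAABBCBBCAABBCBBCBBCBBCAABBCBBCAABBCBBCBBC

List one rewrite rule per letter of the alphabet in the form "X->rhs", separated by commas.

A->BBC, B->ACA, C->AA

  step 0 ⇒ step 1: AAC ⇒ BBC·BBC·AA
    A ↦ BBC
    C ↦ AA
    B ↦ ACA  (constrained at step 1)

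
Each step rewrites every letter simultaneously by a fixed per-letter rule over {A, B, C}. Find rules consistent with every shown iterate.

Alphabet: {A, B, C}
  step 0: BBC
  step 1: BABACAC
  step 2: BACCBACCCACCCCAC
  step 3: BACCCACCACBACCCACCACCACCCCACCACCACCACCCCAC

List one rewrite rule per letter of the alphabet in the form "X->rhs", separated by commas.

  step 2 ⇒ step 3: BACCBACCCACCCCAC ⇒ BA·CC·CAC·CAC·BA·CC·CAC·CAC·CAC·CC·CAC·CAC·CAC·CAC·CC·CAC
    A ↦ CC
    B ↦ BA
    C ↦ CAC

A->CC, B->BA, C->CAC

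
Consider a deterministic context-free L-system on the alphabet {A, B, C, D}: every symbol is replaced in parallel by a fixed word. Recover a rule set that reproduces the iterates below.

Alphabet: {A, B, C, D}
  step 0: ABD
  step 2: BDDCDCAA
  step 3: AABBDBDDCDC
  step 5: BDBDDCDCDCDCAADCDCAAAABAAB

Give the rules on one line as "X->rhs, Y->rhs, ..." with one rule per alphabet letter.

  step 2 ⇒ step 3: BDDCDCAA ⇒ AA·B·B·D·B·D·DC·DC
    A ↦ DC
    B ↦ AA
    C ↦ D
    D ↦ B

A->DC, B->AA, C->D, D->B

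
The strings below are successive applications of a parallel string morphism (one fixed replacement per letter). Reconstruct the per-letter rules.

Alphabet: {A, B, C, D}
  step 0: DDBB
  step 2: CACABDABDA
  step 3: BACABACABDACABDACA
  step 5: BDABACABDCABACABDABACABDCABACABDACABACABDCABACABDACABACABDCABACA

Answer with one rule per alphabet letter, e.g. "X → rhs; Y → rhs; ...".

A->CA, B->BD, C->BA, D->A

  step 2 ⇒ step 3: CACABDABDA ⇒ BA·CA·BA·CA·BD·A·CA·BD·A·CA
    A ↦ CA
    B ↦ BD
    C ↦ BA
    D ↦ A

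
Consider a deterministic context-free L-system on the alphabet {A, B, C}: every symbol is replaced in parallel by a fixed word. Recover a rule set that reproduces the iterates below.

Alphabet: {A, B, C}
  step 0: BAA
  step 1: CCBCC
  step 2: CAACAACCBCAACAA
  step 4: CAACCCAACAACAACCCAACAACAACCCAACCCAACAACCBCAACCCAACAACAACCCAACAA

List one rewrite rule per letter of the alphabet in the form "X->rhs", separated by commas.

A->C, B->CCB, C->CAA

  step 1 ⇒ step 2: CCBCC ⇒ CAA·CAA·CCB·CAA·CAA
    B ↦ CCB
    C ↦ CAA
  step 0 ⇒ step 1: BAA ⇒ CCB·C·C
    A ↦ C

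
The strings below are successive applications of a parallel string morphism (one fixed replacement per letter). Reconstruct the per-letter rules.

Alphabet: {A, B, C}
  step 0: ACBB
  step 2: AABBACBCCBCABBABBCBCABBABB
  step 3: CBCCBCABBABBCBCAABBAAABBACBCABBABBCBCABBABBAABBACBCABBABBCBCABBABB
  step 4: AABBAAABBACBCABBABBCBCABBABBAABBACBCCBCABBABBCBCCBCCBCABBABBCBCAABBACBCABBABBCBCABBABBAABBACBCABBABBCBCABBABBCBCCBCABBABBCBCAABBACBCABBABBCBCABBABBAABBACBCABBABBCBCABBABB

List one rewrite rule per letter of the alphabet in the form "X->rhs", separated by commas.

A->CBC, B->ABB, C->A

  step 3 ⇒ step 4: CBCCBCABBABBCBCAABBAAABBACBCABBABBCBCABBABBAABBACBCABBABBCBCABBABB ⇒ A·ABB·A·A·ABB·A·CBC·ABB·ABB·CBC·ABB·ABB·A·ABB·A·CBC·CBC·ABB·ABB·CBC·CBC·CBC·ABB·ABB·CBC·A·ABB·A·CBC·ABB·ABB·CBC·ABB·ABB·A·ABB·A·CBC·ABB·ABB·CBC·ABB·ABB·CBC·CBC·ABB·ABB·CBC·A·ABB·A·CBC·ABB·ABB·CBC·ABB·ABB·A·ABB·A·CBC·ABB·ABB·CBC·ABB·ABB
    A ↦ CBC
    B ↦ ABB
    C ↦ A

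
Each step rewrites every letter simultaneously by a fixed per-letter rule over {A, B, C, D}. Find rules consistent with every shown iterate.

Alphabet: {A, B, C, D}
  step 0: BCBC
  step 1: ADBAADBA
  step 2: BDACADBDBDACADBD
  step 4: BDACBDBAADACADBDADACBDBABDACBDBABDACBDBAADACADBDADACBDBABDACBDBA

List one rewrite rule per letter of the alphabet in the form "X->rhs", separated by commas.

A->BD, B->AD, C->BA, D->AC

  step 1 ⇒ step 2: ADBAADBA ⇒ BD·AC·AD·BD·BD·AC·AD·BD
    A ↦ BD
    B ↦ AD
    D ↦ AC
  step 0 ⇒ step 1: BCBC ⇒ AD·BA·AD·BA
    C ↦ BA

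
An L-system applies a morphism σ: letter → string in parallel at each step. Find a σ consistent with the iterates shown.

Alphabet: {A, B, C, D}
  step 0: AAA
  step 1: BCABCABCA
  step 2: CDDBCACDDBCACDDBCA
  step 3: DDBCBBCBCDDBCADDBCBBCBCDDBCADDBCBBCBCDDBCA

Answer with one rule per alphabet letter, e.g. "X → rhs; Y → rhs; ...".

A->BCA, B->C, C->DD, D->BCB

  step 2 ⇒ step 3: CDDBCACDDBCACDDBCA ⇒ DD·BCB·BCB·C·DD·BCA·DD·BCB·BCB·C·DD·BCA·DD·BCB·BCB·C·DD·BCA
    A ↦ BCA
    B ↦ C
    C ↦ DD
    D ↦ BCB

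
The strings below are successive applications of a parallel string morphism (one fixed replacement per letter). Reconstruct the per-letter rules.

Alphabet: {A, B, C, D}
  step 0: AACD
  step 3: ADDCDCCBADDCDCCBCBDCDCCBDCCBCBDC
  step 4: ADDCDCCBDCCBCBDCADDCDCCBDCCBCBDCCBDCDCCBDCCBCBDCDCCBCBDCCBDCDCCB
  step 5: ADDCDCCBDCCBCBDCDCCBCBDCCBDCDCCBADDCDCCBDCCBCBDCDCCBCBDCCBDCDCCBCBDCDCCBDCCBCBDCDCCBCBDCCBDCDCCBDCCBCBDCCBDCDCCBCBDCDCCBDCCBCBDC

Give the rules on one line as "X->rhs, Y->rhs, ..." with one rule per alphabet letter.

  step 4 ⇒ step 5: ADDCDCCBDCCBCBDCADDCDCCBDCCBCBDCCBDCDCCBDCCBCBDCDCCBCBDCCBDCDCCB ⇒ AD·DC·DC·CB·DC·CB·CB·DC·DC·CB·CB·DC·CB·DC·DC·CB·AD·DC·DC·CB·DC·CB·CB·DC·DC·CB·CB·DC·CB·DC·DC·CB·CB·DC·DC·CB·DC·CB·CB·DC·DC·CB·CB·DC·CB·DC·DC·CB·DC·CB·CB·DC·CB·DC·DC·CB·CB·DC·DC·CB·DC·CB·CB·DC
    A ↦ AD
    B ↦ DC
    C ↦ CB
    D ↦ DC

A->AD, B->DC, C->CB, D->DC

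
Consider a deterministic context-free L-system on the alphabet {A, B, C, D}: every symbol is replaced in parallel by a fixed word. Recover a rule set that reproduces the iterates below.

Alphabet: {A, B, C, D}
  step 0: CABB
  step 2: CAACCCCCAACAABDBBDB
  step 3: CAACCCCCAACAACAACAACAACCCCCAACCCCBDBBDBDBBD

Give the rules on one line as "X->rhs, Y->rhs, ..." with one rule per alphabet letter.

A->CC, B->BD, C->CAA, D->B

  step 2 ⇒ step 3: CAACCCCCAACAABDBBDB ⇒ CAA·CC·CC·CAA·CAA·CAA·CAA·CAA·CC·CC·CAA·CC·CC·BD·B·BD·BD·B·BD
    A ↦ CC
    B ↦ BD
    C ↦ CAA
    D ↦ B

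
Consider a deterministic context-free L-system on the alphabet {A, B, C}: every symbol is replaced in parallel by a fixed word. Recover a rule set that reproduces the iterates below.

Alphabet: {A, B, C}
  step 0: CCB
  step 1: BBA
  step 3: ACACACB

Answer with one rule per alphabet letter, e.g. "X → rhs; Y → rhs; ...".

A->AC, B->A, C->B

  step 0 ⇒ step 1: CCB ⇒ B·B·A
    B ↦ A
    C ↦ B
    A ↦ AC  (constrained at step 1)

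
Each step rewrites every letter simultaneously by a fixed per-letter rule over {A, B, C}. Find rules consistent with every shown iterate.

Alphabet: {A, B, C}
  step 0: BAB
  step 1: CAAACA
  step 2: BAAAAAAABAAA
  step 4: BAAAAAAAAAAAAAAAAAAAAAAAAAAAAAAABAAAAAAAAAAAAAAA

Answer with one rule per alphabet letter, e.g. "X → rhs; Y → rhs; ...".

A->AA, B->CA, C->BA

  step 1 ⇒ step 2: CAAACA ⇒ BA·AA·AA·AA·BA·AA
    A ↦ AA
    C ↦ BA
  step 0 ⇒ step 1: BAB ⇒ CA·AA·CA
    B ↦ CA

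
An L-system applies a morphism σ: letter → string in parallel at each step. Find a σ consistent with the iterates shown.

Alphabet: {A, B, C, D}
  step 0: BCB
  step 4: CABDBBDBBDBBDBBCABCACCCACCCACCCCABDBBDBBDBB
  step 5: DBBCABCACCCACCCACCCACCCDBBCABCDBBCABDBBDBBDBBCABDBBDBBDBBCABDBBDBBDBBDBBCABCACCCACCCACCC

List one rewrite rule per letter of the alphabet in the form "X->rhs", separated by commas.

A->CAB, B->C, C->DBB, D->AC

  step 4 ⇒ step 5: CABDBBDBBDBBDBBCABCACCCACCCACCCCABDBBDBBDBB ⇒ DBB·CAB·C·AC·C·C·AC·C·C·AC·C·C·AC·C·C·DBB·CAB·C·DBB·CAB·DBB·DBB·DBB·CAB·DBB·DBB·DBB·CAB·DBB·DBB·DBB·DBB·CAB·C·AC·C·C·AC·C·C·AC·C·C
    A ↦ CAB
    B ↦ C
    C ↦ DBB
    D ↦ AC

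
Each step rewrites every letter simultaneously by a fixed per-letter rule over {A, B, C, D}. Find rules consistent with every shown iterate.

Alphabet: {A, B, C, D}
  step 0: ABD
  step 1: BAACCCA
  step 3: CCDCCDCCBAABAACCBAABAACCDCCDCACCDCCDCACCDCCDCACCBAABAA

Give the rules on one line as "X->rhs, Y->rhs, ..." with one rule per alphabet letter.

  step 0 ⇒ step 1: ABD ⇒ BAA·CC·CA
    A ↦ BAA
    B ↦ CC
    D ↦ CA
    C ↦ CCD  (constrained at step 1)

A->BAA, B->CC, C->CCD, D->CA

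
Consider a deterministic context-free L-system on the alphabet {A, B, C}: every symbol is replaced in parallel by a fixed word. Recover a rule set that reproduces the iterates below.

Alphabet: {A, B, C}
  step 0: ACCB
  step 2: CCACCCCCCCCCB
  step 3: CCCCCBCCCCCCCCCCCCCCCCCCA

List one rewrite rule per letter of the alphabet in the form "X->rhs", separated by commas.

  step 2 ⇒ step 3: CCACCCCCCCCCB ⇒ CC·CC·CB·CC·CC·CC·CC·CC·CC·CC·CC·CC·A
    A ↦ CB
    B ↦ A
    C ↦ CC

A->CB, B->A, C->CC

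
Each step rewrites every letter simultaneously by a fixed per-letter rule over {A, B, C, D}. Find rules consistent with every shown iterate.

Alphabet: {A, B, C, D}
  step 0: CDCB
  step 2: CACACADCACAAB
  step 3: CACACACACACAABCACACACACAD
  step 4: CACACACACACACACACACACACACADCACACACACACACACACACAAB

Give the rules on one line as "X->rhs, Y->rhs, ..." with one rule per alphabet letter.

A->CA, B->D, C->CA, D->AB

  step 3 ⇒ step 4: CACACACACACAABCACACACACAD ⇒ CA·CA·CA·CA·CA·CA·CA·CA·CA·CA·CA·CA·CA·D·CA·CA·CA·CA·CA·CA·CA·CA·CA·CA·AB
    A ↦ CA
    B ↦ D
    C ↦ CA
    D ↦ AB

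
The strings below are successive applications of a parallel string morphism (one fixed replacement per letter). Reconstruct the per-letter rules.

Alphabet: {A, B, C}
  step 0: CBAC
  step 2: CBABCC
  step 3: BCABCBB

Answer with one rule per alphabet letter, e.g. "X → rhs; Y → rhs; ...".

A->AB, B->C, C->B

  step 2 ⇒ step 3: CBABCC ⇒ B·C·AB·C·B·B
    A ↦ AB
    B ↦ C
    C ↦ B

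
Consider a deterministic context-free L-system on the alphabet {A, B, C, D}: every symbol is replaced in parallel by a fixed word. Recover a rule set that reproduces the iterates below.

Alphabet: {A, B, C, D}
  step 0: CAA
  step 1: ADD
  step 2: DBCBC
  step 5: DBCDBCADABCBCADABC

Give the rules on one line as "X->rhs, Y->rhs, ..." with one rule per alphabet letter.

  step 1 ⇒ step 2: ADD ⇒ D·BC·BC
    A ↦ D
    D ↦ BC
    B ↦ AD  (constrained at step 2)
  step 0 ⇒ step 1: CAA ⇒ A·D·D
    C ↦ A

A->D, B->AD, C->A, D->BC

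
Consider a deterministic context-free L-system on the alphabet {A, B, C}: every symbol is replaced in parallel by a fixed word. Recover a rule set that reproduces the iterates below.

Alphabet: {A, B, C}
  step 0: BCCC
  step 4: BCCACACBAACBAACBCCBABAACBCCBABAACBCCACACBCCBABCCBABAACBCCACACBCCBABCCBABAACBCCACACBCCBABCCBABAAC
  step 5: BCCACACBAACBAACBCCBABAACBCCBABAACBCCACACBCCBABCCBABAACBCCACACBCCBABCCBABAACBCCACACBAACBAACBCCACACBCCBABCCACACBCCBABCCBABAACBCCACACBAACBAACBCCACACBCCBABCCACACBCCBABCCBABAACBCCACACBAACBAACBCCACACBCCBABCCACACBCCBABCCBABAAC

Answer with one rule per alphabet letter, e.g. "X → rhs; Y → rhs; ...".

A->BA, B->BCC, C->AC

  step 4 ⇒ step 5: BCCACACBAACBAACBCCBABAACBCCBABAACBCCACACBCCBABCCBABAACBCCACACBCCBABCCBABAACBCCACACBCCBABCCBABAAC ⇒ BCC·AC·AC·BA·AC·BA·AC·BCC·BA·BA·AC·BCC·BA·BA·AC·BCC·AC·AC·BCC·BA·BCC·BA·BA·AC·BCC·AC·AC·BCC·BA·BCC·BA·BA·AC·BCC·AC·AC·BA·AC·BA·AC·BCC·AC·AC·BCC·BA·BCC·AC·AC·BCC·BA·BCC·BA·BA·AC·BCC·AC·AC·BA·AC·BA·AC·BCC·AC·AC·BCC·BA·BCC·AC·AC·BCC·BA·BCC·BA·BA·AC·BCC·AC·AC·BA·AC·BA·AC·BCC·AC·AC·BCC·BA·BCC·AC·AC·BCC·BA·BCC·BA·BA·AC
    A ↦ BA
    B ↦ BCC
    C ↦ AC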